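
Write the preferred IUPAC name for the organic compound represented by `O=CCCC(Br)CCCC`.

4-bromooctanal

Counting along the main chain through the –CHO group gives 8 carbons: the parent is octane.
The principal characteristic group is an aldehyde (terminal –CHO), named with the suffix -al.
Choose the numbering such that the aldehyde carbon is C-1 by definition.
This places a bromo group at C-4.
Assembling the pieces gives 4-bromooctanal.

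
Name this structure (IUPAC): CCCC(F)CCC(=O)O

4-fluoroheptanoic acid

The longest chain bearing the –COOH group is 7 carbons long (heptane).
The principal characteristic group is a carboxylic acid (terminal –COOH), named with the suffix -oic acid.
Choose the numbering such that the carboxylic acid carbon is C-1 by definition.
This places a fluoro group at C-4.
Putting it together: 4-fluoroheptanoic acid.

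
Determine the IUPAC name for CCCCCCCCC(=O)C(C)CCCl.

1-chloro-3-methyldodecan-4-one

The longest chain bearing the carbonyl is 12 carbons long (dodecane).
The highest-priority functional group is a ketone (C=O on an internal carbon), so the name ends in -one.
Number the chain so that numbering from this end puts the carbonyl group at C-4 rather than C-9.
With this numbering: the carbonyl at C-4; a chloro group at C-1; a methyl group at C-3.
Prefixes are listed alphabetically: chloro, methyl.
The name is 1-chloro-3-methyldodecan-4-one.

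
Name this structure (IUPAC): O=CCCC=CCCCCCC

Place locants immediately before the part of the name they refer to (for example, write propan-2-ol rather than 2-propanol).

The longest chain bearing the –CHO group and the multiple bond is 11 carbons long (undecane).
The highest-priority functional group is an aldehyde (terminal –CHO), so the name ends in -al.
There is one C=C double bond, indicated by the ending -ene.
Number the chain so that the aldehyde carbon is C-1 by definition.
With this numbering: the double bond between C-4 and C-5.
Assembling the pieces gives undec-4-enal.

undec-4-enal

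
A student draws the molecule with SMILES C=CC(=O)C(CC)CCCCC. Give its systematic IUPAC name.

4-ethylnon-1-en-3-one

Counting along the main chain through the carbonyl and the multiple bond gives 9 carbons: the parent is nonane.
The principal characteristic group is a ketone (C=O on an internal carbon), named with the suffix -one.
A C=C double bond in the chain gives the infix -ene-.
The numbering direction is chosen so that numbering from this end puts the carbonyl group at C-3 rather than C-7.
With this numbering: the carbonyl at C-3; the double bond between C-1 and C-2; an ethyl group at C-4.
The name is 4-ethylnon-1-en-3-one.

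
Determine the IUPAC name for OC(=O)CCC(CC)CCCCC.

The longest chain bearing the –COOH group is 9 carbons long (nonane).
The highest-priority functional group is a carboxylic acid (terminal –COOH), so the name ends in -oic acid.
Number the chain so that the carboxylic acid carbon is C-1 by definition.
With this numbering: an ethyl group at C-4.
Putting it together: 4-ethylnonanoic acid.

4-ethylnonanoic acid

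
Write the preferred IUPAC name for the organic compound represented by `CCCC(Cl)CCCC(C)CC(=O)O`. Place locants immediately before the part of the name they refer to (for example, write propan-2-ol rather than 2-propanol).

The longest chain bearing the –COOH group is 10 carbons long (decane).
The highest-priority functional group is a carboxylic acid (terminal –COOH), so the name ends in -oic acid.
Number the chain so that the carboxylic acid carbon is C-1 by definition.
This places a chloro group at C-7; a methyl group at C-3.
Substituent prefixes are cited in alphabetical order (multiplying prefixes like di-/tri- are ignored for ordering).
Assembling the pieces gives 7-chloro-3-methyldecanoic acid.

7-chloro-3-methyldecanoic acid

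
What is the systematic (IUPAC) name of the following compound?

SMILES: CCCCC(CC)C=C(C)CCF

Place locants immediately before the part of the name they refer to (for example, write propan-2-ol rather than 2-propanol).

The longest chain bearing the multiple bond is 9 carbons long (nonane).
There is one C=C double bond, indicated by the ending -ene.
The numbering direction is chosen so that numbering from this end puts the double bond at C-3 rather than C-6.
With this numbering: the double bond between C-3 and C-4; an ethyl group at C-5; a fluoro group at C-1; a methyl group at C-3.
Prefixes are listed alphabetically: ethyl, fluoro, methyl.
Putting it together: 5-ethyl-1-fluoro-3-methylnon-3-ene.

5-ethyl-1-fluoro-3-methylnon-3-ene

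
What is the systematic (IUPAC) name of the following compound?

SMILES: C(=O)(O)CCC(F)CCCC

4-fluorooctanoic acid

The longest carbon chain that includes the –COOH group has 8 carbons, so the parent hydride is octane.
The highest-priority functional group is a carboxylic acid (terminal –COOH), so the name ends in -oic acid.
Choose the numbering such that the carboxylic acid carbon is C-1 by definition.
With this numbering: a fluoro group at C-4.
The name is 4-fluorooctanoic acid.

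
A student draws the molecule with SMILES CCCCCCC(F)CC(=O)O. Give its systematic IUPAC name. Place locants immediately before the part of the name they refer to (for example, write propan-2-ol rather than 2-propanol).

3-fluorononanoic acid

The longest chain bearing the –COOH group is 9 carbons long (nonane).
A carboxylic acid (terminal –COOH) is the principal characteristic group, giving the suffix -oic acid.
The numbering direction is chosen so that the carboxylic acid carbon is C-1 by definition.
This places a fluoro group at C-3.
Assembling the pieces gives 3-fluorononanoic acid.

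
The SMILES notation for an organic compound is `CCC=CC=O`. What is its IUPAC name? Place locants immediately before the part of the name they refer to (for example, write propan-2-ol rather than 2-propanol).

The longest carbon chain that includes the –CHO group and the multiple bond has 5 carbons, so the parent hydride is pentane.
An aldehyde (terminal –CHO) is the principal characteristic group, giving the suffix -al.
The chain contains a C=C double bond, so the unsaturation ending is -ene.
Number the chain so that the aldehyde carbon is C-1 by definition.
This places the double bond between C-2 and C-3.
The name is pent-2-enal.

pent-2-enal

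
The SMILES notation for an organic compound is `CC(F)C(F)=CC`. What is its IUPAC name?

3,4-difluoropent-2-ene

The longest chain bearing the multiple bond is 5 carbons long (pentane).
The chain contains a C=C double bond, so the unsaturation ending is -ene.
The numbering direction is chosen so that numbering from this end puts the double bond at C-2 rather than C-3.
That gives the double bond between C-2 and C-3; fluoro groups at C-3 and C-4.
The name is 3,4-difluoropent-2-ene.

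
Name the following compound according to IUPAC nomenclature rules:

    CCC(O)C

The longest chain bearing the –OH group is 4 carbons long (butane).
An alcohol (–OH) is the principal characteristic group, giving the suffix -ol.
Choose the numbering such that numbering from this end puts the hydroxyl group at C-2 rather than C-3.
With this numbering: the hydroxyl at C-2.
The name is butan-2-ol.

butan-2-ol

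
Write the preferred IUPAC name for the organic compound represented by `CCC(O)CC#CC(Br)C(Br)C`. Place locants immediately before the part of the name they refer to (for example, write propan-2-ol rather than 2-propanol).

7,8-dibromonon-5-yn-3-ol

The longest carbon chain that includes the –OH group and the multiple bond has 9 carbons, so the parent hydride is nonane.
The highest-priority functional group is an alcohol (–OH), so the name ends in -ol.
There is one C≡C triple bond, indicated by the ending -yne.
Number the chain so that numbering from this end puts the hydroxyl group at C-3 rather than C-7.
This places the hydroxyl at C-3; the triple bond between C-5 and C-6; bromo groups at C-7 and C-8.
The name is 7,8-dibromonon-5-yn-3-ol.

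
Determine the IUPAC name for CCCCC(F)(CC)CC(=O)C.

4-ethyl-4-fluorooctan-2-one

The longest carbon chain that includes the carbonyl has 8 carbons, so the parent hydride is octane.
A ketone (C=O on an internal carbon) is the principal characteristic group, giving the suffix -one.
The numbering direction is chosen so that numbering from this end puts the carbonyl group at C-2 rather than C-7.
With this numbering: the carbonyl at C-2; an ethyl group at C-4; a fluoro group at C-4.
Prefixes are listed alphabetically: ethyl, fluoro.
The name is 4-ethyl-4-fluorooctan-2-one.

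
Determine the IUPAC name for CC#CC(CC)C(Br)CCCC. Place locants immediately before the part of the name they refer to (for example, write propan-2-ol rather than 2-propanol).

The longest carbon chain that includes the multiple bond has 9 carbons, so the parent hydride is nonane.
A C≡C triple bond in the chain gives the infix -yne-.
The numbering direction is chosen so that numbering from this end puts the triple bond at C-2 rather than C-7.
With this numbering: the triple bond between C-2 and C-3; a bromo group at C-5; an ethyl group at C-4.
Substituent prefixes are cited in alphabetical order (multiplying prefixes like di-/tri- are ignored for ordering).
Assembling the pieces gives 5-bromo-4-ethylnon-2-yne.

5-bromo-4-ethylnon-2-yne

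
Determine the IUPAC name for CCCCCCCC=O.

Counting along the main chain through the –CHO group gives 8 carbons: the parent is octane.
The principal characteristic group is an aldehyde (terminal –CHO), named with the suffix -al.
The numbering direction is chosen so that the aldehyde carbon is C-1 by definition.
Assembling the pieces gives octanal.

octanal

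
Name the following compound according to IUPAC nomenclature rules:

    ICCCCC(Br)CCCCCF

5-bromo-10-fluoro-1-iododecane

The parent chain contains 10 carbons (decane).
Choose the numbering such that the substituent locant set {1,5,10} is lower than {1,6,10} at the first point of difference.
With this numbering: a bromo group at C-5; a fluoro group at C-10; an iodo group at C-1.
Prefixes are listed alphabetically: bromo, fluoro, iodo.
The name is 5-bromo-10-fluoro-1-iododecane.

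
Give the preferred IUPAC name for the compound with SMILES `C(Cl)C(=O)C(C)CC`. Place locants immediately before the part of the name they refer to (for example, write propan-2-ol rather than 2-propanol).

1-chloro-3-methylpentan-2-one

The longest chain bearing the carbonyl is 5 carbons long (pentane).
The principal characteristic group is a ketone (C=O on an internal carbon), named with the suffix -one.
Choose the numbering such that numbering from this end puts the carbonyl group at C-2 rather than C-4.
This places the carbonyl at C-2; a chloro group at C-1; a methyl group at C-3.
Prefixes are listed alphabetically: chloro, methyl.
Putting it together: 1-chloro-3-methylpentan-2-one.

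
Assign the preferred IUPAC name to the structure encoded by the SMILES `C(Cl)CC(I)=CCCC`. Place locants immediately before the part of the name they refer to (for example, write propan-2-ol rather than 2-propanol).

1-chloro-3-iodohept-3-ene

The longest chain bearing the multiple bond is 7 carbons long (heptane).
A C=C double bond in the chain gives the infix -ene-.
The numbering direction is chosen so that numbering from this end puts the double bond at C-3 rather than C-4.
That gives the double bond between C-3 and C-4; a chloro group at C-1; an iodo group at C-3.
Prefixes are listed alphabetically: chloro, iodo.
Putting it together: 1-chloro-3-iodohept-3-ene.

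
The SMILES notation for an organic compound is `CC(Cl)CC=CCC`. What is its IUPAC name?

6-chlorohept-3-ene

Counting along the main chain through the multiple bond gives 7 carbons: the parent is heptane.
There is one C=C double bond, indicated by the ending -ene.
Number the chain so that numbering from this end puts the double bond at C-3 rather than C-4.
This places the double bond between C-3 and C-4; a chloro group at C-6.
The name is 6-chlorohept-3-ene.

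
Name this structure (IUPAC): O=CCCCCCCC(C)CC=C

The longest carbon chain that includes the –CHO group and the multiple bond has 11 carbons, so the parent hydride is undecane.
The highest-priority functional group is an aldehyde (terminal –CHO), so the name ends in -al.
The chain contains a C=C double bond, so the unsaturation ending is -ene.
Choose the numbering such that the aldehyde carbon is C-1 by definition.
With this numbering: the double bond between C-10 and C-11; a methyl group at C-8.
Assembling the pieces gives 8-methylundec-10-enal.

8-methylundec-10-enal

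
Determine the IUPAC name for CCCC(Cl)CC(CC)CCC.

4-chloro-6-ethylnonane

The parent chain contains 9 carbons (nonane).
Number the chain so that the locant sets are identical either way, so the alphabetically earlier chloro substituent takes the lower locant (4 rather than 6).
This places a chloro group at C-4; an ethyl group at C-6.
Substituent prefixes are cited in alphabetical order (multiplying prefixes like di-/tri- are ignored for ordering).
Putting it together: 4-chloro-6-ethylnonane.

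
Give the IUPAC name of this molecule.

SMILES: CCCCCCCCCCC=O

The longest carbon chain that includes the –CHO group has 11 carbons, so the parent hydride is undecane.
The highest-priority functional group is an aldehyde (terminal –CHO), so the name ends in -al.
Number the chain so that the aldehyde carbon is C-1 by definition.
Assembling the pieces gives undecanal.

undecanal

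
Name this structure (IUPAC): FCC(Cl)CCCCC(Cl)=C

2,7-dichloro-8-fluorooct-1-ene

Counting along the main chain through the multiple bond gives 8 carbons: the parent is octane.
The chain contains a C=C double bond, so the unsaturation ending is -ene.
The numbering direction is chosen so that numbering from this end puts the double bond at C-1 rather than C-7.
This places the double bond between C-1 and C-2; chloro groups at C-2 and C-7; a fluoro group at C-8.
Prefixes are listed alphabetically: chloro, fluoro.
The name is 2,7-dichloro-8-fluorooct-1-ene.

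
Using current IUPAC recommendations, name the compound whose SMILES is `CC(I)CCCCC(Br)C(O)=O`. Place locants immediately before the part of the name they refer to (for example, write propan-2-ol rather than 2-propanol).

2-bromo-7-iodooctanoic acid

The longest carbon chain that includes the –COOH group has 8 carbons, so the parent hydride is octane.
A carboxylic acid (terminal –COOH) is the principal characteristic group, giving the suffix -oic acid.
Number the chain so that the carboxylic acid carbon is C-1 by definition.
With this numbering: a bromo group at C-2; an iodo group at C-7.
Prefixes are listed alphabetically: bromo, iodo.
The name is 2-bromo-7-iodooctanoic acid.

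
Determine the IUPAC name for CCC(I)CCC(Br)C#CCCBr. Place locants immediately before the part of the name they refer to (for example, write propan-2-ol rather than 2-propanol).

1,5-dibromo-8-iododec-3-yne

The longest chain bearing the multiple bond is 10 carbons long (decane).
There is one C≡C triple bond, indicated by the ending -yne.
The numbering direction is chosen so that numbering from this end puts the triple bond at C-3 rather than C-7.
That gives the triple bond between C-3 and C-4; bromo groups at C-1 and C-5; an iodo group at C-8.
The substituents are ordered alphabetically, ignoring any di-/tri- multipliers.
Assembling the pieces gives 1,5-dibromo-8-iododec-3-yne.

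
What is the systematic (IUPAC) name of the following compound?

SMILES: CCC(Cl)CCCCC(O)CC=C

9-chloroundec-1-en-4-ol

The longest carbon chain that includes the –OH group and the multiple bond has 11 carbons, so the parent hydride is undecane.
An alcohol (–OH) is the principal characteristic group, giving the suffix -ol.
There is one C=C double bond, indicated by the ending -ene.
Number the chain so that numbering from this end puts the hydroxyl group at C-4 rather than C-8.
This places the hydroxyl at C-4; the double bond between C-1 and C-2; a chloro group at C-9.
Putting it together: 9-chloroundec-1-en-4-ol.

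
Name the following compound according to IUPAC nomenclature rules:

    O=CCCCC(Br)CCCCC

5-bromodecanal

Counting along the main chain through the –CHO group gives 10 carbons: the parent is decane.
The highest-priority functional group is an aldehyde (terminal –CHO), so the name ends in -al.
Choose the numbering such that the aldehyde carbon is C-1 by definition.
This places a bromo group at C-5.
Assembling the pieces gives 5-bromodecanal.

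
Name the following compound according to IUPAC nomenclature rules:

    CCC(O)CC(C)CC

5-methylheptan-3-ol

The longest chain bearing the –OH group is 7 carbons long (heptane).
An alcohol (–OH) is the principal characteristic group, giving the suffix -ol.
Number the chain so that numbering from this end puts the hydroxyl group at C-3 rather than C-5.
With this numbering: the hydroxyl at C-3; a methyl group at C-5.
Assembling the pieces gives 5-methylheptan-3-ol.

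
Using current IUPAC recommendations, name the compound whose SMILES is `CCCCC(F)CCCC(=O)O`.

5-fluorononanoic acid

The longest carbon chain that includes the –COOH group has 9 carbons, so the parent hydride is nonane.
The highest-priority functional group is a carboxylic acid (terminal –COOH), so the name ends in -oic acid.
The numbering direction is chosen so that the carboxylic acid carbon is C-1 by definition.
With this numbering: a fluoro group at C-5.
Putting it together: 5-fluorononanoic acid.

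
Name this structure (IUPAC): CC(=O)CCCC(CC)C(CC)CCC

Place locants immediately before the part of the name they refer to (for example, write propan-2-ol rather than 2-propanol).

The longest carbon chain that includes the carbonyl has 10 carbons, so the parent hydride is decane.
A ketone (C=O on an internal carbon) is the principal characteristic group, giving the suffix -one.
The numbering direction is chosen so that numbering from this end puts the carbonyl group at C-2 rather than C-9.
That gives the carbonyl at C-2; ethyl groups at C-6 and C-7.
The name is 6,7-diethyldecan-2-one.

6,7-diethyldecan-2-one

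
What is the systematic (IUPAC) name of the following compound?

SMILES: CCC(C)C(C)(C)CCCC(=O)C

The longest carbon chain that includes the carbonyl has 9 carbons, so the parent hydride is nonane.
A ketone (C=O on an internal carbon) is the principal characteristic group, giving the suffix -one.
Number the chain so that numbering from this end puts the carbonyl group at C-2 rather than C-8.
With this numbering: the carbonyl at C-2; methyl groups at C-6 (×2) and C-7.
Assembling the pieces gives 6,6,7-trimethylnonan-2-one.

6,6,7-trimethylnonan-2-one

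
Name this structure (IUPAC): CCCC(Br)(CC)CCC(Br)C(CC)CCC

4,7-dibromo-4,8-diethylundecane

The longest continuous carbon chain has 11 atoms, so the parent hydride is undecane.
The numbering direction is chosen so that the substituent locant set {4,4,7,8} is lower than {4,5,8,8} at the first point of difference.
This places bromo groups at C-4 and C-7; ethyl groups at C-4 and C-8.
Prefixes are listed alphabetically: bromo, ethyl.
The name is 4,7-dibromo-4,8-diethylundecane.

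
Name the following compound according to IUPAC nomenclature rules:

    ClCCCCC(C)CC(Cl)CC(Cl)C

The longest continuous carbon chain has 10 atoms, so the parent hydride is decane.
Choose the numbering such that the substituent locant set {1,5,7,9} is lower than {2,4,6,10} at the first point of difference.
This places chloro groups at C-1 and C-7 and C-9; a methyl group at C-5.
Substituent prefixes are cited in alphabetical order (multiplying prefixes like di-/tri- are ignored for ordering).
The name is 1,7,9-trichloro-5-methyldecane.

1,7,9-trichloro-5-methyldecane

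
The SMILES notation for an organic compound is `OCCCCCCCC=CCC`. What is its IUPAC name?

Counting along the main chain through the –OH group and the multiple bond gives 11 carbons: the parent is undecane.
An alcohol (–OH) is the principal characteristic group, giving the suffix -ol.
A C=C double bond in the chain gives the infix -ene-.
Choose the numbering such that numbering from this end puts the hydroxyl group at C-1 rather than C-11.
With this numbering: the hydroxyl at C-1; the double bond between C-8 and C-9.
Assembling the pieces gives undec-8-en-1-ol.

undec-8-en-1-ol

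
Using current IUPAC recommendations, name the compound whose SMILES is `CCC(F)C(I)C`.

The longest carbon chain is 5 atoms: the parent is pentane.
The numbering direction is chosen so that the substituent locant set {2,3} is lower than {3,4} at the first point of difference.
That gives a fluoro group at C-3; an iodo group at C-2.
The substituents are ordered alphabetically, ignoring any di-/tri- multipliers.
The name is 3-fluoro-2-iodopentane.

3-fluoro-2-iodopentane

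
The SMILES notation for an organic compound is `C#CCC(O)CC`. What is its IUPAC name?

hex-5-yn-3-ol

Counting along the main chain through the –OH group and the multiple bond gives 6 carbons: the parent is hexane.
The highest-priority functional group is an alcohol (–OH), so the name ends in -ol.
The chain contains a C≡C triple bond, so the unsaturation ending is -yne.
The numbering direction is chosen so that numbering from this end puts the hydroxyl group at C-3 rather than C-4.
This places the hydroxyl at C-3; the triple bond between C-5 and C-6.
The name is hex-5-yn-3-ol.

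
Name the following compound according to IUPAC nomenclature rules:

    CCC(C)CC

The parent chain contains 5 carbons (pentane).
Both numbering directions give the same locant set; either may be used.
This places a methyl group at C-3.
The name is 3-methylpentane.

3-methylpentane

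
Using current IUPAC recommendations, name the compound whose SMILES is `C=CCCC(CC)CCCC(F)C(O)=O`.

Counting along the main chain through the –COOH group and the multiple bond gives 10 carbons: the parent is decane.
The highest-priority functional group is a carboxylic acid (terminal –COOH), so the name ends in -oic acid.
The chain contains a C=C double bond, so the unsaturation ending is -ene.
Choose the numbering such that the carboxylic acid carbon is C-1 by definition.
This places the double bond between C-9 and C-10; an ethyl group at C-6; a fluoro group at C-2.
Substituent prefixes are cited in alphabetical order (multiplying prefixes like di-/tri- are ignored for ordering).
Putting it together: 6-ethyl-2-fluorodec-9-enoic acid.

6-ethyl-2-fluorodec-9-enoic acid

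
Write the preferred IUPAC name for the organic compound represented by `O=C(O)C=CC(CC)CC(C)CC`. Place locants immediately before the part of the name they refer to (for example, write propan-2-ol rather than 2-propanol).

4-ethyl-6-methyloct-2-enoic acid

The longest chain bearing the –COOH group and the multiple bond is 8 carbons long (octane).
A carboxylic acid (terminal –COOH) is the principal characteristic group, giving the suffix -oic acid.
There is one C=C double bond, indicated by the ending -ene.
Number the chain so that the carboxylic acid carbon is C-1 by definition.
That gives the double bond between C-2 and C-3; an ethyl group at C-4; a methyl group at C-6.
Substituent prefixes are cited in alphabetical order (multiplying prefixes like di-/tri- are ignored for ordering).
Assembling the pieces gives 4-ethyl-6-methyloct-2-enoic acid.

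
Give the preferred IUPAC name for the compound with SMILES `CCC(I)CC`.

3-iodopentane

The parent chain contains 5 carbons (pentane).
Both numbering directions give the same locant set; either may be used.
That gives an iodo group at C-3.
Assembling the pieces gives 3-iodopentane.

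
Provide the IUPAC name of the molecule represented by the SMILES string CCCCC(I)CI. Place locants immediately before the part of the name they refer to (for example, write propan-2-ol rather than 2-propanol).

1,2-diiodohexane

The parent chain contains 6 carbons (hexane).
The numbering direction is chosen so that the substituent locant set {1,2} is lower than {5,6} at the first point of difference.
This places iodo groups at C-1 and C-2.
Assembling the pieces gives 1,2-diiodohexane.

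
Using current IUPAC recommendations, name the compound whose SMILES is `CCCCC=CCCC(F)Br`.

The longest chain bearing the multiple bond is 9 carbons long (nonane).
A C=C double bond in the chain gives the infix -ene-.
Choose the numbering such that numbering from this end puts the double bond at C-4 rather than C-5.
That gives the double bond between C-4 and C-5; a bromo group at C-1; a fluoro group at C-1.
Prefixes are listed alphabetically: bromo, fluoro.
Putting it together: 1-bromo-1-fluoronon-4-ene.

1-bromo-1-fluoronon-4-ene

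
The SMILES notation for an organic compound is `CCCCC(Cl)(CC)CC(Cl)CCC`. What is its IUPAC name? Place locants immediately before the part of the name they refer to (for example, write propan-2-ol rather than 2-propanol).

The longest carbon chain is 10 atoms: the parent is decane.
Choose the numbering such that the substituent locant set {4,6,6} is lower than {5,5,7} at the first point of difference.
With this numbering: chloro groups at C-4 and C-6; an ethyl group at C-6.
The substituents are ordered alphabetically, ignoring any di-/tri- multipliers.
Putting it together: 4,6-dichloro-6-ethyldecane.

4,6-dichloro-6-ethyldecane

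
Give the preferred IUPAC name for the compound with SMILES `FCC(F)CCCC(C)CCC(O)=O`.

Counting along the main chain through the –COOH group gives 9 carbons: the parent is nonane.
The principal characteristic group is a carboxylic acid (terminal –COOH), named with the suffix -oic acid.
Choose the numbering such that the carboxylic acid carbon is C-1 by definition.
This places fluoro groups at C-8 and C-9; a methyl group at C-4.
Substituent prefixes are cited in alphabetical order (multiplying prefixes like di-/tri- are ignored for ordering).
Putting it together: 8,9-difluoro-4-methylnonanoic acid.

8,9-difluoro-4-methylnonanoic acid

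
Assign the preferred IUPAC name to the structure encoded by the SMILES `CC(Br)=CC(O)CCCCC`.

2-bromonon-2-en-4-ol

The longest chain bearing the –OH group and the multiple bond is 9 carbons long (nonane).
An alcohol (–OH) is the principal characteristic group, giving the suffix -ol.
A C=C double bond in the chain gives the infix -ene-.
The numbering direction is chosen so that numbering from this end puts the hydroxyl group at C-4 rather than C-6.
That gives the hydroxyl at C-4; the double bond between C-2 and C-3; a bromo group at C-2.
The name is 2-bromonon-2-en-4-ol.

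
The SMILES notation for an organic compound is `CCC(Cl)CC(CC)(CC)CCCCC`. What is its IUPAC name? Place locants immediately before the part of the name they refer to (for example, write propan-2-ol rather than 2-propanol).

The longest continuous carbon chain has 10 atoms, so the parent hydride is decane.
Choose the numbering such that the substituent locant set {3,5,5} is lower than {6,6,8} at the first point of difference.
That gives a chloro group at C-3; two ethyl groups at C-5.
Substituent prefixes are cited in alphabetical order (multiplying prefixes like di-/tri- are ignored for ordering).
Assembling the pieces gives 3-chloro-5,5-diethyldecane.

3-chloro-5,5-diethyldecane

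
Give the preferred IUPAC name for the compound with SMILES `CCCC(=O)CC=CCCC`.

dec-6-en-4-one

The longest carbon chain that includes the carbonyl and the multiple bond has 10 carbons, so the parent hydride is decane.
The highest-priority functional group is a ketone (C=O on an internal carbon), so the name ends in -one.
A C=C double bond in the chain gives the infix -ene-.
The numbering direction is chosen so that numbering from this end puts the carbonyl group at C-4 rather than C-7.
This places the carbonyl at C-4; the double bond between C-6 and C-7.
Putting it together: dec-6-en-4-one.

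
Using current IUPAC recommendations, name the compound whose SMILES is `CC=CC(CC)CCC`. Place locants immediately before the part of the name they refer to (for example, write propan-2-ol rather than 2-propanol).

The longest carbon chain that includes the multiple bond has 7 carbons, so the parent hydride is heptane.
There is one C=C double bond, indicated by the ending -ene.
Choose the numbering such that numbering from this end puts the double bond at C-2 rather than C-5.
With this numbering: the double bond between C-2 and C-3; an ethyl group at C-4.
Putting it together: 4-ethylhept-2-ene.

4-ethylhept-2-ene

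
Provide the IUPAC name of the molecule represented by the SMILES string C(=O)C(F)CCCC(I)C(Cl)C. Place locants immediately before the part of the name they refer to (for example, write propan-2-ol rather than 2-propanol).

7-chloro-2-fluoro-6-iodooctanal

The longest carbon chain that includes the –CHO group has 8 carbons, so the parent hydride is octane.
An aldehyde (terminal –CHO) is the principal characteristic group, giving the suffix -al.
Choose the numbering such that the aldehyde carbon is C-1 by definition.
That gives a chloro group at C-7; a fluoro group at C-2; an iodo group at C-6.
Prefixes are listed alphabetically: chloro, fluoro, iodo.
The name is 7-chloro-2-fluoro-6-iodooctanal.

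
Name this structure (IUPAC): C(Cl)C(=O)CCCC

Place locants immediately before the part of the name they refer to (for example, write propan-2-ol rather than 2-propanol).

Counting along the main chain through the carbonyl gives 6 carbons: the parent is hexane.
A ketone (C=O on an internal carbon) is the principal characteristic group, giving the suffix -one.
Choose the numbering such that numbering from this end puts the carbonyl group at C-2 rather than C-5.
This places the carbonyl at C-2; a chloro group at C-1.
Assembling the pieces gives 1-chlorohexan-2-one.

1-chlorohexan-2-one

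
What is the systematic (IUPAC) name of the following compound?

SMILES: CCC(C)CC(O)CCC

The longest carbon chain that includes the –OH group has 8 carbons, so the parent hydride is octane.
An alcohol (–OH) is the principal characteristic group, giving the suffix -ol.
The numbering direction is chosen so that numbering from this end puts the hydroxyl group at C-4 rather than C-5.
That gives the hydroxyl at C-4; a methyl group at C-6.
Assembling the pieces gives 6-methyloctan-4-ol.

6-methyloctan-4-ol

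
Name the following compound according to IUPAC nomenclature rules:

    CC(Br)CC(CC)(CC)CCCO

6-bromo-4,4-diethylheptan-1-ol

The longest chain bearing the –OH group is 7 carbons long (heptane).
The highest-priority functional group is an alcohol (–OH), so the name ends in -ol.
The numbering direction is chosen so that numbering from this end puts the hydroxyl group at C-1 rather than C-7.
With this numbering: the hydroxyl at C-1; a bromo group at C-6; two ethyl groups at C-4.
Substituent prefixes are cited in alphabetical order (multiplying prefixes like di-/tri- are ignored for ordering).
Putting it together: 6-bromo-4,4-diethylheptan-1-ol.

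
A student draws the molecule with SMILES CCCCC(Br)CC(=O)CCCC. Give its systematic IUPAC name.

7-bromoundecan-5-one

Counting along the main chain through the carbonyl gives 11 carbons: the parent is undecane.
The highest-priority functional group is a ketone (C=O on an internal carbon), so the name ends in -one.
The numbering direction is chosen so that numbering from this end puts the carbonyl group at C-5 rather than C-7.
With this numbering: the carbonyl at C-5; a bromo group at C-7.
Putting it together: 7-bromoundecan-5-one.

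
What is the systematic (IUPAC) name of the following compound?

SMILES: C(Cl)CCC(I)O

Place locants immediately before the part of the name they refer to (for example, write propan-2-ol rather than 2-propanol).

Counting along the main chain through the –OH group gives 4 carbons: the parent is butane.
An alcohol (–OH) is the principal characteristic group, giving the suffix -ol.
Number the chain so that numbering from this end puts the hydroxyl group at C-1 rather than C-4.
This places the hydroxyl at C-1; a chloro group at C-4; an iodo group at C-1.
Prefixes are listed alphabetically: chloro, iodo.
Assembling the pieces gives 4-chloro-1-iodobutan-1-ol.

4-chloro-1-iodobutan-1-ol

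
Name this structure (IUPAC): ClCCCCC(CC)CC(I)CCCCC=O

12-chloro-8-ethyl-6-iodododecanal

The longest carbon chain that includes the –CHO group has 12 carbons, so the parent hydride is dodecane.
An aldehyde (terminal –CHO) is the principal characteristic group, giving the suffix -al.
Choose the numbering such that the aldehyde carbon is C-1 by definition.
This places a chloro group at C-12; an ethyl group at C-8; an iodo group at C-6.
The substituents are ordered alphabetically, ignoring any di-/tri- multipliers.
Putting it together: 12-chloro-8-ethyl-6-iodododecanal.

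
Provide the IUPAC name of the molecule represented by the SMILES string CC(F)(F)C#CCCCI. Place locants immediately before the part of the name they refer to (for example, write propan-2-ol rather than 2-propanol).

The longest carbon chain that includes the multiple bond has 7 carbons, so the parent hydride is heptane.
A C≡C triple bond in the chain gives the infix -yne-.
Number the chain so that numbering from this end puts the triple bond at C-3 rather than C-4.
This places the triple bond between C-3 and C-4; two fluoro groups at C-2; an iodo group at C-7.
Substituent prefixes are cited in alphabetical order (multiplying prefixes like di-/tri- are ignored for ordering).
The name is 2,2-difluoro-7-iodohept-3-yne.

2,2-difluoro-7-iodohept-3-yne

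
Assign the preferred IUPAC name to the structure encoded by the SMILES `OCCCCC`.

pentan-1-ol

The longest chain bearing the –OH group is 5 carbons long (pentane).
An alcohol (–OH) is the principal characteristic group, giving the suffix -ol.
The numbering direction is chosen so that numbering from this end puts the hydroxyl group at C-1 rather than C-5.
With this numbering: the hydroxyl at C-1.
The name is pentan-1-ol.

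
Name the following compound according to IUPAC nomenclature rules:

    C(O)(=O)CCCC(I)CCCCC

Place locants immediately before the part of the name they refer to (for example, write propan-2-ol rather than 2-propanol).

The longest chain bearing the –COOH group is 10 carbons long (decane).
The highest-priority functional group is a carboxylic acid (terminal –COOH), so the name ends in -oic acid.
Number the chain so that the carboxylic acid carbon is C-1 by definition.
This places an iodo group at C-5.
Assembling the pieces gives 5-iododecanoic acid.

5-iododecanoic acid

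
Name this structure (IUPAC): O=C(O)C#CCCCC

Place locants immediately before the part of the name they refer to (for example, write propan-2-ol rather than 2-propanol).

hept-2-ynoic acid

Counting along the main chain through the –COOH group and the multiple bond gives 7 carbons: the parent is heptane.
The principal characteristic group is a carboxylic acid (terminal –COOH), named with the suffix -oic acid.
A C≡C triple bond in the chain gives the infix -yne-.
The numbering direction is chosen so that the carboxylic acid carbon is C-1 by definition.
This places the triple bond between C-2 and C-3.
Putting it together: hept-2-ynoic acid.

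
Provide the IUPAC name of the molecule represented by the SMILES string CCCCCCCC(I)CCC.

The longest continuous carbon chain has 11 atoms, so the parent hydride is undecane.
Choose the numbering such that the substituent locant set {4} is lower than {8} at the first point of difference.
With this numbering: an iodo group at C-4.
Assembling the pieces gives 4-iodoundecane.

4-iodoundecane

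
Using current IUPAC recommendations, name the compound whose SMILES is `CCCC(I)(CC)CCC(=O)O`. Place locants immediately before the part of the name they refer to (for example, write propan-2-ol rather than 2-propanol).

4-ethyl-4-iodoheptanoic acid

The longest chain bearing the –COOH group is 7 carbons long (heptane).
A carboxylic acid (terminal –COOH) is the principal characteristic group, giving the suffix -oic acid.
Choose the numbering such that the carboxylic acid carbon is C-1 by definition.
This places an ethyl group at C-4; an iodo group at C-4.
Substituent prefixes are cited in alphabetical order (multiplying prefixes like di-/tri- are ignored for ordering).
The name is 4-ethyl-4-iodoheptanoic acid.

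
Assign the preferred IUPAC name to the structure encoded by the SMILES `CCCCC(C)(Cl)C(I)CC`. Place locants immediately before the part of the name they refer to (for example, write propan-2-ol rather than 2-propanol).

4-chloro-3-iodo-4-methyloctane

The longest continuous carbon chain has 8 atoms, so the parent hydride is octane.
The numbering direction is chosen so that the substituent locant set {3,4,4} is lower than {5,5,6} at the first point of difference.
With this numbering: a chloro group at C-4; an iodo group at C-3; a methyl group at C-4.
Prefixes are listed alphabetically: chloro, iodo, methyl.
The name is 4-chloro-3-iodo-4-methyloctane.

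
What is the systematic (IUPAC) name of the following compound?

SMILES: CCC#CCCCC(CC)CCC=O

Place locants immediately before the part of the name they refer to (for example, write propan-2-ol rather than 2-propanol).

4-ethylundec-8-ynal

Counting along the main chain through the –CHO group and the multiple bond gives 11 carbons: the parent is undecane.
An aldehyde (terminal –CHO) is the principal characteristic group, giving the suffix -al.
A C≡C triple bond in the chain gives the infix -yne-.
The numbering direction is chosen so that the aldehyde carbon is C-1 by definition.
That gives the triple bond between C-8 and C-9; an ethyl group at C-4.
The name is 4-ethylundec-8-ynal.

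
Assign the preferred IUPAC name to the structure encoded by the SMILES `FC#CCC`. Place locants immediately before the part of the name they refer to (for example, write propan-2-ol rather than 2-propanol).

Counting along the main chain through the multiple bond gives 4 carbons: the parent is butane.
The chain contains a C≡C triple bond, so the unsaturation ending is -yne.
The numbering direction is chosen so that numbering from this end puts the triple bond at C-1 rather than C-3.
That gives the triple bond between C-1 and C-2; a fluoro group at C-1.
Assembling the pieces gives 1-fluorobut-1-yne.

1-fluorobut-1-yne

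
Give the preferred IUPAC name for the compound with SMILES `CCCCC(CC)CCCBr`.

The longest continuous carbon chain has 8 atoms, so the parent hydride is octane.
Number the chain so that the substituent locant set {1,4} is lower than {5,8} at the first point of difference.
With this numbering: a bromo group at C-1; an ethyl group at C-4.
The substituents are ordered alphabetically, ignoring any di-/tri- multipliers.
Putting it together: 1-bromo-4-ethyloctane.

1-bromo-4-ethyloctane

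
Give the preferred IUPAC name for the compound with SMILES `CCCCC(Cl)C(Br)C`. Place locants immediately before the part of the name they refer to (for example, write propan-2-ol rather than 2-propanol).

2-bromo-3-chloroheptane

The parent chain contains 7 carbons (heptane).
Choose the numbering such that the substituent locant set {2,3} is lower than {5,6} at the first point of difference.
This places a bromo group at C-2; a chloro group at C-3.
The substituents are ordered alphabetically, ignoring any di-/tri- multipliers.
Putting it together: 2-bromo-3-chloroheptane.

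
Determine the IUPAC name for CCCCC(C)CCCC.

The longest continuous carbon chain has 9 atoms, so the parent hydride is nonane.
Both numbering directions give the same locant set; either may be used.
With this numbering: a methyl group at C-5.
The name is 5-methylnonane.

5-methylnonane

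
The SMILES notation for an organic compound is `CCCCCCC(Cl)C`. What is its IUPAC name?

The parent chain contains 8 carbons (octane).
The numbering direction is chosen so that the substituent locant set {2} is lower than {7} at the first point of difference.
With this numbering: a chloro group at C-2.
Putting it together: 2-chlorooctane.

2-chlorooctane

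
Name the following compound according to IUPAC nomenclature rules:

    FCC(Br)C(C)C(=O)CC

The longest carbon chain that includes the carbonyl has 6 carbons, so the parent hydride is hexane.
The principal characteristic group is a ketone (C=O on an internal carbon), named with the suffix -one.
The numbering direction is chosen so that numbering from this end puts the carbonyl group at C-3 rather than C-4.
With this numbering: the carbonyl at C-3; a bromo group at C-5; a fluoro group at C-6; a methyl group at C-4.
Substituent prefixes are cited in alphabetical order (multiplying prefixes like di-/tri- are ignored for ordering).
Assembling the pieces gives 5-bromo-6-fluoro-4-methylhexan-3-one.

5-bromo-6-fluoro-4-methylhexan-3-one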